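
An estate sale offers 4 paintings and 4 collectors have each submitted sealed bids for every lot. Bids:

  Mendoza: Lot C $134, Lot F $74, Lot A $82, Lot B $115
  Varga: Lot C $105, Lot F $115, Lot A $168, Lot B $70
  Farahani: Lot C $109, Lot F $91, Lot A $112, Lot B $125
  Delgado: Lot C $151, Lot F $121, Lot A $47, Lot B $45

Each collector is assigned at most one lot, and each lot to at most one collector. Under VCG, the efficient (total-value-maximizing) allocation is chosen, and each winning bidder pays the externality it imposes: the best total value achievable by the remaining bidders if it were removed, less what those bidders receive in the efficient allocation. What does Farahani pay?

Farahani pays $11.

Efficient allocation: Mendoza→Lot C ($134), Varga→Lot A ($168), Farahani→Lot B ($125), Delgado→Lot F ($121); total welfare W = $548.
Farahani receives Lot B at value $125, so the others get W − 125 = $423.
Without Farahani: best allocation of the remaining 3 bidders over all 4 lots is Mendoza→Lot B ($115), Varga→Lot A ($168), Delgado→Lot C ($151), total $434.
VCG payment = (others' best without Farahani) − (others' welfare with Farahani) = 434 − 423 = $11.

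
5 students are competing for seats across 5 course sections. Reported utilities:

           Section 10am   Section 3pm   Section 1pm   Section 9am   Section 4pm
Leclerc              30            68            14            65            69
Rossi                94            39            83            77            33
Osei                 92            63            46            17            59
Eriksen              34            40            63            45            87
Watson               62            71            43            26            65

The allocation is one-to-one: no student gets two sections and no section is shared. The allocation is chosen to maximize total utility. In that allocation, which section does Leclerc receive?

Optimal: Leclerc→Section 9am (65 points), Rossi→Section 1pm (83 points), Osei→Section 10am (92 points), Eriksen→Section 4pm (87 points), Watson→Section 3pm (71 points) — total 65+83+92+87+71 = 398 points.
Max-entry greedy (repeatedly take the single best remaining cell) gives 363 points, worse by 35.
Swapping Osei↔Watson (Osei→Section 3pm 63 points, Watson→Section 10am 62 points) loses 38.
Every other assignment is strictly worse.
Leclerc's own top section is Section 4pm (69 points), but forcing Leclerc→Section 4pm and reassigning the rest optimally gives only 372 points — worse by 26.

Leclerc receives Section 9am.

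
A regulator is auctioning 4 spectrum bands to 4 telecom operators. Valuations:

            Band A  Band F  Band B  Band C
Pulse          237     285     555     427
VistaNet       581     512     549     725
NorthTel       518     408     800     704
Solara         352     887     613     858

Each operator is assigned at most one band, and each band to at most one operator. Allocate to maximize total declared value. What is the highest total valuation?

Maximum total: $2727M

This is a one-to-one assignment (maximum-weight bipartite matching).
Optimal: Pulse→Band B ($555M), VistaNet→Band A ($581M), NorthTel→Band C ($704M), Solara→Band F ($887M) — total 555+581+704+887 = $2727M.
No other one-to-one assignment exceeds $2727M.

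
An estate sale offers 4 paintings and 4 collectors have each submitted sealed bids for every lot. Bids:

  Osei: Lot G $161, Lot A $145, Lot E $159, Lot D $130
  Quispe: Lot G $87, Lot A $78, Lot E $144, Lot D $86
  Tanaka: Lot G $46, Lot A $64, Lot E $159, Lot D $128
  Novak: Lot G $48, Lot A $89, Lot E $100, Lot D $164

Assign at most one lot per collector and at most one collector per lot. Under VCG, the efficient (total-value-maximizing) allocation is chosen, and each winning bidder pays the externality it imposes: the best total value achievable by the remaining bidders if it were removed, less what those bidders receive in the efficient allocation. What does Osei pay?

Efficient allocation: Osei→Lot G ($161), Quispe→Lot A ($78), Tanaka→Lot E ($159), Novak→Lot D ($164); total welfare W = $562.
Osei receives Lot G at value $161, so the others get W − 161 = $401.
Without Osei: best allocation of the remaining 3 bidders over all 4 lots is Quispe→Lot G ($87), Tanaka→Lot E ($159), Novak→Lot D ($164), total $410.
VCG payment = (others' best without Osei) − (others' welfare with Osei) = 410 − 401 = $9.

Osei pays $9.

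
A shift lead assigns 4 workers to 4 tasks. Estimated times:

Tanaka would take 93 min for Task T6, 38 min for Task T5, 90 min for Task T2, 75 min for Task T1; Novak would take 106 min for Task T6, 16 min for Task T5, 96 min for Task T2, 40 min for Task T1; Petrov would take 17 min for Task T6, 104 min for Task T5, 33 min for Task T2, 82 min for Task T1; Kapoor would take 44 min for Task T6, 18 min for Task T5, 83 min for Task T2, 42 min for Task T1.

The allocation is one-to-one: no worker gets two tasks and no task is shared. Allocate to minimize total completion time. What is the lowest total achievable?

Min total: 155 min

This is a one-to-one assignment (minimum-cost bipartite matching).
Optimal: Tanaka→Task T5 (38 min), Novak→Task T1 (40 min), Petrov→Task T2 (33 min), Kapoor→Task T6 (44 min) — total 38+40+33+44 = 155 min.
Row-greedy (each worker in turn takes its cheapest remaining task) gives 178 min, worse by 23.
Swapping Kapoor↔Petrov (Kapoor→Task T2 83 min, Petrov→Task T6 17 min) adds 23.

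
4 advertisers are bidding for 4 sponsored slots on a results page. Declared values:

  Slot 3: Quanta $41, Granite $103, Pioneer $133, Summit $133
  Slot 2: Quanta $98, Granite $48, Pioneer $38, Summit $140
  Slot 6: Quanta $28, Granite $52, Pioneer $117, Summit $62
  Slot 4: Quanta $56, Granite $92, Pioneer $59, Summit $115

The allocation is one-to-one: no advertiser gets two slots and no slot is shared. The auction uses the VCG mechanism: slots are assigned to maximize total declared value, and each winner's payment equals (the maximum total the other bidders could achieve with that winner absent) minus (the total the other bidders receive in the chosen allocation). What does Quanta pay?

Quanta pays $23.

Efficient allocation: Quanta→Slot 2 ($98), Granite→Slot 4 ($92), Pioneer→Slot 6 ($117), Summit→Slot 3 ($133); total welfare W = $440.
Quanta receives Slot 2 at value $98, so the others get W − 98 = $342.
Without Quanta: best allocation of the remaining 3 bidders over all 4 slots is Granite→Slot 4 ($92), Pioneer→Slot 3 ($133), Summit→Slot 2 ($140), total $365.
VCG payment = (others' best without Quanta) − (others' welfare with Quanta) = 365 − 342 = $23.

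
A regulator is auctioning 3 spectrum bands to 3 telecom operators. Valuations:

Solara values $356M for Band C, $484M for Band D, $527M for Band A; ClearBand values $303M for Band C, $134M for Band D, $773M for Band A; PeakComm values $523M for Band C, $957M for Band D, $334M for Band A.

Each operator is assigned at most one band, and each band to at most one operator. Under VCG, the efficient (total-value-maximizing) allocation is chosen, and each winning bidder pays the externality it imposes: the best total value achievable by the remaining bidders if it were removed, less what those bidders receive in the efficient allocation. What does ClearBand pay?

Efficient allocation: Solara→Band C ($356M), ClearBand→Band A ($773M), PeakComm→Band D ($957M); total welfare W = $2086M.
ClearBand receives Band A at value $773M, so the others get W − 773 = $1313M.
Without ClearBand: best allocation of the remaining 2 bidders over all 3 bands is Solara→Band A ($527M), PeakComm→Band D ($957M), total $1484M.
VCG payment = (others' best without ClearBand) − (others' welfare with ClearBand) = 1484 − 1313 = $171M.

ClearBand pays $171M.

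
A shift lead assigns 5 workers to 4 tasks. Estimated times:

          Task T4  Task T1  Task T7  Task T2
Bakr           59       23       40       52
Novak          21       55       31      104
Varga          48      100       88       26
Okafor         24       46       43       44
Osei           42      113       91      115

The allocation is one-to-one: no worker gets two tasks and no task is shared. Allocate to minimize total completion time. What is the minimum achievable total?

Min total: 104 min

This is the linear assignment problem.
Optimal: Okafor→Task T4 (24 min), Bakr→Task T1 (23 min), Novak→Task T7 (31 min), Varga→Task T2 (26 min) — total 24+23+31+26 = 104 min.
Row-greedy (each worker in turn takes its cheapest remaining task) gives 113 min, worse by 9.
Swapping Novak↔Varga (Novak→Task T2 104 min, Varga→Task T7 88 min) adds 135.
No other one-to-one assignment undercuts 104 min.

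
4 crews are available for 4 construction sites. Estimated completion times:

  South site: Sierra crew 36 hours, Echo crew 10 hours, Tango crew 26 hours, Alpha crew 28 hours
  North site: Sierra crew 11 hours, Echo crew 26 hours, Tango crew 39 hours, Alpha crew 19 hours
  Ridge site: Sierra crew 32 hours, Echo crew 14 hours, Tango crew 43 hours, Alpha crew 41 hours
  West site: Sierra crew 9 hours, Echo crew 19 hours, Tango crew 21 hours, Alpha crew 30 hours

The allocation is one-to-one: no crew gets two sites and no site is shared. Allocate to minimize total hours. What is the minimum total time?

Optimal: Sierra crew→West site (9 hours), Echo crew→Ridge site (14 hours), Tango crew→South site (26 hours), Alpha crew→North site (19 hours) — total 9+14+26+19 = 68 hours.
Column-greedy (each site in turn goes to its cheapest remaining crew) gives 83 hours, worse by 15.
Next-best assignment: Sierra crew→North site, Echo crew→Ridge site, Tango crew→West site, Alpha crew→South site = 74 hours.
No other one-to-one assignment undercuts 68 hours.

Minimum total: 68 hours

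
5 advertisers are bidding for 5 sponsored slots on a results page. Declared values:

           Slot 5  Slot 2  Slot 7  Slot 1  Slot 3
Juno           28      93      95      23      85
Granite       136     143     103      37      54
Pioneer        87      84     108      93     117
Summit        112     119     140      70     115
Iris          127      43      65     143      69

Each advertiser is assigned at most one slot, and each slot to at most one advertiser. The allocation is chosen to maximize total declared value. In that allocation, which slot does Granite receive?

Optimal: Juno→Slot 2 ($93), Granite→Slot 5 ($136), Pioneer→Slot 3 ($117), Summit→Slot 7 ($140), Iris→Slot 1 ($143) — total 93+136+117+140+143 = $629.
Swapping Summit↔Iris (Summit→Slot 1 $70, Iris→Slot 7 $65) loses 148.
No other one-to-one assignment exceeds $629.
Granite's own top slot is Slot 2 ($143), but forcing Granite→Slot 2 and reassigning the rest optimally gives only $610 — worse by 19.

Granite receives Slot 5.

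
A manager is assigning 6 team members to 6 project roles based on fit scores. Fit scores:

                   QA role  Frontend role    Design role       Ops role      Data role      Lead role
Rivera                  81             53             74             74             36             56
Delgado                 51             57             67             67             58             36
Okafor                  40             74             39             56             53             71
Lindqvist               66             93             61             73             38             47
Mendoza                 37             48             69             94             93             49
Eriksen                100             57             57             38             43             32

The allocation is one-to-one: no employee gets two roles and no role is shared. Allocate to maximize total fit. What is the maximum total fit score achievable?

Optimal: Rivera→Design role (74 pts), Delgado→Ops role (67 pts), Okafor→Lead role (71 pts), Lindqvist→Frontend role (93 pts), Mendoza→Data role (93 pts), Eriksen→QA role (100 pts) — total 74+67+71+93+93+100 = 498 pts.
Max-entry greedy (repeatedly take the single best remaining cell) gives 490 pts, worse by 8.

Max total: 498 pts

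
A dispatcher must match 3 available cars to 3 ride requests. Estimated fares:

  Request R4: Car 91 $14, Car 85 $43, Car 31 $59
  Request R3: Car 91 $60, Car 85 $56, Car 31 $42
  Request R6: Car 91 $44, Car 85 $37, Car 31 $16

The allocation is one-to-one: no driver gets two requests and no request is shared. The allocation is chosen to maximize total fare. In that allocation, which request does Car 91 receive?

Car 91 receives Request R6.

Optimal: Car 91→Request R6 ($44), Car 85→Request R3 ($56), Car 31→Request R4 ($59) — total 44+56+59 = $159.
Max-entry greedy (repeatedly take the single best remaining cell) gives $156, worse by 3.
Checked against all permutations: $159 is optimal.
Car 91's own top request is Request R3 ($60), but forcing Car 91→Request R3 and reassigning the rest optimally gives only $156 — worse by 3.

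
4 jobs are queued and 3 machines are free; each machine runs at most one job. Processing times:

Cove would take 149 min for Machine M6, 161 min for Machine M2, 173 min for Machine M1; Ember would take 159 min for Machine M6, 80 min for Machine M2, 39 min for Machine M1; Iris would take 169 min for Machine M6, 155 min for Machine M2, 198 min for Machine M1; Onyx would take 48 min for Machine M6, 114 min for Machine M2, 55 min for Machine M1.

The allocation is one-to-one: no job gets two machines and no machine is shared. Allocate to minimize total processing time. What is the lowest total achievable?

Minimum total: 242 min

Optimal: Onyx→Machine M6 (48 min), Iris→Machine M2 (155 min), Ember→Machine M1 (39 min) — total 48+155+39 = 242 min.
Column-greedy (each machine in turn goes to its cheapest remaining job) gives 301 min, worse by 59.
Next-best assignment: Onyx→Machine M6, Cove→Machine M2, Ember→Machine M1 = 248 min.
Swapping Onyx↔Iris (Onyx→Machine M2 114 min, Iris→Machine M6 169 min) adds 80.
Every other assignment is strictly worse.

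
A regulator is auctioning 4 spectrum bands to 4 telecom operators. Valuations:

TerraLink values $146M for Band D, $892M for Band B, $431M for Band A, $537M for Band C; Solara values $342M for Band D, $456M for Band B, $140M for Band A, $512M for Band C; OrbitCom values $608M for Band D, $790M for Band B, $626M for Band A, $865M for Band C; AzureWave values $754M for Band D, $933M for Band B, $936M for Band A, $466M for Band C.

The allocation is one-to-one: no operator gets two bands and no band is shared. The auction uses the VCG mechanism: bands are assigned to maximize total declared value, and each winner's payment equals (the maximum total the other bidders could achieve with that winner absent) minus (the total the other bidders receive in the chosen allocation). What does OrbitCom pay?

OrbitCom pays $170M.

Efficient allocation: TerraLink→Band B ($892M), Solara→Band D ($342M), OrbitCom→Band C ($865M), AzureWave→Band A ($936M); total welfare W = $3035M.
OrbitCom receives Band C at value $865M, so the others get W − 865 = $2170M.
Without OrbitCom: best allocation of the remaining 3 bidders over all 4 bands is TerraLink→Band B ($892M), Solara→Band C ($512M), AzureWave→Band A ($936M), total $2340M.
VCG payment = (others' best without OrbitCom) − (others' welfare with OrbitCom) = 2340 − 2170 = $170M.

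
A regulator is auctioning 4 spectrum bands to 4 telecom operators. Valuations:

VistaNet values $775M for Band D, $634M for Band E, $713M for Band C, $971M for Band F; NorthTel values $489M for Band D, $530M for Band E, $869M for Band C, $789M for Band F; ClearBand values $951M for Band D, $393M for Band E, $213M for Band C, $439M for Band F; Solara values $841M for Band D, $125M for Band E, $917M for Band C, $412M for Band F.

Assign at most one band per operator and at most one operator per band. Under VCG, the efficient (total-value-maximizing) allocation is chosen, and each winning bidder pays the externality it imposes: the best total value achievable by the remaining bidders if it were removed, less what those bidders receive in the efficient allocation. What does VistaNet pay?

VistaNet pays $259M.

Efficient allocation: VistaNet→Band F ($971M), NorthTel→Band E ($530M), ClearBand→Band D ($951M), Solara→Band C ($917M); total welfare W = $3369M.
VistaNet receives Band F at value $971M, so the others get W − 971 = $2398M.
Without VistaNet: best allocation of the remaining 3 bidders over all 4 bands is NorthTel→Band F ($789M), ClearBand→Band D ($951M), Solara→Band C ($917M), total $2657M.
VCG payment = (others' best without VistaNet) − (others' welfare with VistaNet) = 2657 − 2398 = $259M.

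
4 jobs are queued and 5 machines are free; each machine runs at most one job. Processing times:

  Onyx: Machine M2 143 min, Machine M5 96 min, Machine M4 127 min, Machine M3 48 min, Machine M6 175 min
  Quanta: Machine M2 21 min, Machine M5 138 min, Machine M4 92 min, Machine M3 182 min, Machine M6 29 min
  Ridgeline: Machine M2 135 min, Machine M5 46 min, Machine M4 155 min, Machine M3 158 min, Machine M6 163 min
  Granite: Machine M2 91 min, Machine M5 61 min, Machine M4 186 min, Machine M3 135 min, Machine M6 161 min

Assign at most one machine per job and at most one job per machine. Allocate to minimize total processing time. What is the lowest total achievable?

Optimal: Onyx→Machine M3 (48 min), Quanta→Machine M6 (29 min), Ridgeline→Machine M5 (46 min), Granite→Machine M2 (91 min) — total 48+29+46+91 = 214 min.
Min-entry greedy (repeatedly take the single cheapest remaining cell) gives 276 min, worse by 62.
Next-best assignment: Onyx→Machine M3, Quanta→Machine M6, Ridgeline→Machine M2, Granite→Machine M5 = 273 min.
Swapping Ridgeline↔Quanta (Ridgeline→Machine M6 163 min, Quanta→Machine M5 138 min) adds 226.
No other one-to-one assignment undercuts 214 min.

Minimum total: 214 min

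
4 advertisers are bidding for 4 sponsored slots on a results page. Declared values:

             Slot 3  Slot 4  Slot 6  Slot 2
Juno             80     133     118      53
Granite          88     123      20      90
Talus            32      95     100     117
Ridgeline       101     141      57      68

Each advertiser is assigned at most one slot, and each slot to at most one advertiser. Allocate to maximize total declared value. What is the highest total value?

Optimal: Juno→Slot 6 ($118), Granite→Slot 3 ($88), Talus→Slot 2 ($117), Ridgeline→Slot 4 ($141) — total 118+88+117+141 = $464.
Row-greedy (each advertiser in turn takes its best remaining slot) gives $424, worse by 40.
No other one-to-one assignment exceeds $464.

Max total: $464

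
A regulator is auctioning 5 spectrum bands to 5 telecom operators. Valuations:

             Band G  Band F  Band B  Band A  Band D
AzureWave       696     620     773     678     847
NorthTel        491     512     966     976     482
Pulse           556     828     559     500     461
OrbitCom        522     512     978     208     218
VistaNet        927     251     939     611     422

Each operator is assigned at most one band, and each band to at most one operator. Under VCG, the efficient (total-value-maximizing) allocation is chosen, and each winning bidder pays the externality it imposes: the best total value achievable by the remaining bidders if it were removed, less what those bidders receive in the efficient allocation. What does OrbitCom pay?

OrbitCom pays $12M.

Efficient allocation: AzureWave→Band D ($847M), NorthTel→Band A ($976M), Pulse→Band F ($828M), OrbitCom→Band B ($978M), VistaNet→Band G ($927M); total welfare W = $4556M.
OrbitCom receives Band B at value $978M, so the others get W − 978 = $3578M.
Without OrbitCom: best allocation of the remaining 4 bidders over all 5 bands is AzureWave→Band D ($847M), NorthTel→Band A ($976M), Pulse→Band F ($828M), VistaNet→Band B ($939M), total $3590M.
VCG payment = (others' best without OrbitCom) − (others' welfare with OrbitCom) = 3590 − 3578 = $12M.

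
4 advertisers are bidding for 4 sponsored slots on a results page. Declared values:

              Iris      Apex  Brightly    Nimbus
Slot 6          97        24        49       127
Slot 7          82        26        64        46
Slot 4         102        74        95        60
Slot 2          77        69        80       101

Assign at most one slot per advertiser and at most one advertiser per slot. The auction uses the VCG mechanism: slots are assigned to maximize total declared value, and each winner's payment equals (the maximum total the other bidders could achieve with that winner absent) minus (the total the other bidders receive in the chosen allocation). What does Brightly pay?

Brightly pays $20.

Efficient allocation: Iris→Slot 7 ($82), Apex→Slot 2 ($69), Brightly→Slot 4 ($95), Nimbus→Slot 6 ($127); total welfare W = $373.
Brightly receives Slot 4 at value $95, so the others get W − 95 = $278.
Without Brightly: best allocation of the remaining 3 bidders over all 4 slots is Iris→Slot 4 ($102), Apex→Slot 2 ($69), Nimbus→Slot 6 ($127), total $298.
VCG payment = (others' best without Brightly) − (others' welfare with Brightly) = 298 − 278 = $20.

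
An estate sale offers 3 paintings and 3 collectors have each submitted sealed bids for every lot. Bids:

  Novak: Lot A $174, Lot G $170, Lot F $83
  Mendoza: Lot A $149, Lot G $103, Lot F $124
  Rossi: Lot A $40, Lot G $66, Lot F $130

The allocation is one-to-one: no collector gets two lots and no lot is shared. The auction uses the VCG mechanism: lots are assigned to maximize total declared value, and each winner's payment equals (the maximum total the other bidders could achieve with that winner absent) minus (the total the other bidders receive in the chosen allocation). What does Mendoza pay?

Mendoza pays $4.

Efficient allocation: Novak→Lot G ($170), Mendoza→Lot A ($149), Rossi→Lot F ($130); total welfare W = $449.
Mendoza receives Lot A at value $149, so the others get W − 149 = $300.
Without Mendoza: best allocation of the remaining 2 bidders over all 3 lots is Novak→Lot A ($174), Rossi→Lot F ($130), total $304.
VCG payment = (others' best without Mendoza) − (others' welfare with Mendoza) = 304 − 300 = $4.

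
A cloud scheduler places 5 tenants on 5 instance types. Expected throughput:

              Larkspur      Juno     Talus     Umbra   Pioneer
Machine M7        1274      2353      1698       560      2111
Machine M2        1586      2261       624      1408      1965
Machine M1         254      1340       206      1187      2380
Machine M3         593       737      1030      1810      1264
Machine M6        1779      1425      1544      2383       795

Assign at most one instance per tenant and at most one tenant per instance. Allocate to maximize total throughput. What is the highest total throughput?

Optimal: Larkspur→Machine M6 (1779 ops/s), Juno→Machine M2 (2261 ops/s), Talus→Machine M7 (1698 ops/s), Umbra→Machine M3 (1810 ops/s), Pioneer→Machine M1 (2380 ops/s) — total 1779+2261+1698+1810+2380 = 9928 ops/s.
Row-greedy (each tenant in turn takes its best remaining instance) gives 8950 ops/s, worse by 978.
No other one-to-one assignment exceeds 9928 ops/s.

Maximum total: 9928 ops/s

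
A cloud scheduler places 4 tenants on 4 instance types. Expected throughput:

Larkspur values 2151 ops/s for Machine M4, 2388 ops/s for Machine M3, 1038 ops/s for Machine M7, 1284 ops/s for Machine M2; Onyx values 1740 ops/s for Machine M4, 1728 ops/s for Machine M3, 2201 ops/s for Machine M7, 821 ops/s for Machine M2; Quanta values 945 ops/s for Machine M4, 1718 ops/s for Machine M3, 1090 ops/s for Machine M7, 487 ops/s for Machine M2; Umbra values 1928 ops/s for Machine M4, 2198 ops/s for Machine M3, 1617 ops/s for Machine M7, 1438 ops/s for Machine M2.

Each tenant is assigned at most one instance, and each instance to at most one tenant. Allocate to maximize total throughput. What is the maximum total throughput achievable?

This is a one-to-one assignment (maximum-weight bipartite matching).
Optimal: Larkspur→Machine M4 (2151 ops/s), Onyx→Machine M7 (2201 ops/s), Quanta→Machine M3 (1718 ops/s), Umbra→Machine M2 (1438 ops/s) — total 2151+2201+1718+1438 = 7508 ops/s.
Max-entry greedy (repeatedly take the single best remaining cell) gives 7004 ops/s, worse by 504.
Checked against all permutations: 7508 ops/s is optimal.

Max total: 7508 ops/s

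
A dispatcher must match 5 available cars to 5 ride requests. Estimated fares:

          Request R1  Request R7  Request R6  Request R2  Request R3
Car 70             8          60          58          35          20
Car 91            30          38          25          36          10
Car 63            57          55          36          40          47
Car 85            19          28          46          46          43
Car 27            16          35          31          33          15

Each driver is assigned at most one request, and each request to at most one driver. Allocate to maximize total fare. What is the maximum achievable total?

Maximum total: $229

Optimal: Car 70→Request R6 ($58), Car 91→Request R7 ($38), Car 63→Request R1 ($57), Car 85→Request R3 ($43), Car 27→Request R2 ($33) — total 58+38+57+43+33 = $229.
Checked against all permutations: $229 is optimal.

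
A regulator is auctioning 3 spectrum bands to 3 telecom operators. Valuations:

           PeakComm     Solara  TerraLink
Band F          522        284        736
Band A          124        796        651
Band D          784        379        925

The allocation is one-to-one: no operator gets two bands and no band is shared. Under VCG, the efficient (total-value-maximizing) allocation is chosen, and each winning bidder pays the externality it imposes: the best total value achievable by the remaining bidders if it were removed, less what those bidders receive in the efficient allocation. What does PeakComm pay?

Efficient allocation: PeakComm→Band D ($784M), Solara→Band A ($796M), TerraLink→Band F ($736M); total welfare W = $2316M.
PeakComm receives Band D at value $784M, so the others get W − 784 = $1532M.
Without PeakComm: best allocation of the remaining 2 bidders over all 3 bands is Solara→Band A ($796M), TerraLink→Band D ($925M), total $1721M.
VCG payment = (others' best without PeakComm) − (others' welfare with PeakComm) = 1721 − 1532 = $189M.

PeakComm pays $189M.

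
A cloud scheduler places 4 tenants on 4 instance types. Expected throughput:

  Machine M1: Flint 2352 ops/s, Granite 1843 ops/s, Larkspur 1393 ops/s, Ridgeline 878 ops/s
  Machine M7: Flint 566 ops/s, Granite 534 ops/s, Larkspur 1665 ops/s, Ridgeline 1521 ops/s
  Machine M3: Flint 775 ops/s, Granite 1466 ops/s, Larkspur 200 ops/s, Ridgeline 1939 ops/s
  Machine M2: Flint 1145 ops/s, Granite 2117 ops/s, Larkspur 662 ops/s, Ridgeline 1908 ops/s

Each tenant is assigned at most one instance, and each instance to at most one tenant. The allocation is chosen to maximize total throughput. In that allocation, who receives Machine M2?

Granite receives Machine M2.

Optimal: Flint→Machine M1 (2352 ops/s), Granite→Machine M2 (2117 ops/s), Larkspur→Machine M7 (1665 ops/s), Ridgeline→Machine M3 (1939 ops/s) — total 2352+2117+1665+1939 = 8073 ops/s.
Next-best assignment: Flint→Machine M1, Granite→Machine M3, Larkspur→Machine M7, Ridgeline→Machine M2 = 7391 ops/s.
Swapping Larkspur↔Granite (Larkspur→Machine M2 662 ops/s, Granite→Machine M7 534 ops/s) loses 2586.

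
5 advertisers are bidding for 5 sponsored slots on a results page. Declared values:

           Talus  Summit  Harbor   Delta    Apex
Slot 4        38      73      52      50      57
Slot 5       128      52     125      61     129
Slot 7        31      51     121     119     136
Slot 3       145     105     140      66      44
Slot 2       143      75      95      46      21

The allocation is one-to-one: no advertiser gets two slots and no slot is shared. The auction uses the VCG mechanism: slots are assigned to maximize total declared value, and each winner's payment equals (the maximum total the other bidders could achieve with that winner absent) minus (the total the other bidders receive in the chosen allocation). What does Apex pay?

Efficient allocation: Talus→Slot 2 ($143), Summit→Slot 4 ($73), Harbor→Slot 3 ($140), Delta→Slot 7 ($119), Apex→Slot 5 ($129); total welfare W = $604.
Apex receives Slot 5 at value $129, so the others get W − 129 = $475.
Without Apex: best allocation of the remaining 4 bidders over all 5 slots is Talus→Slot 2 ($143), Summit→Slot 3 ($105), Harbor→Slot 5 ($125), Delta→Slot 7 ($119), total $492.
VCG payment = (others' best without Apex) − (others' welfare with Apex) = 492 − 475 = $17.

Apex pays $17.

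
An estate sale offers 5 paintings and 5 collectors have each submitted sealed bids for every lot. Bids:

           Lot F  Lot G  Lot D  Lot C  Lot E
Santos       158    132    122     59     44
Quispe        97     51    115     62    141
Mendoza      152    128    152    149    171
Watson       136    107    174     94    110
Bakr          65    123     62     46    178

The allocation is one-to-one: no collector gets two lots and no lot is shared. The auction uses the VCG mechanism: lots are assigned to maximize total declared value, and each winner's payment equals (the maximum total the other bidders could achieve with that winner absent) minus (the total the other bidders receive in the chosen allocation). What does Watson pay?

Watson pays $29.

Efficient allocation: Santos→Lot F ($158), Quispe→Lot E ($141), Mendoza→Lot C ($149), Watson→Lot D ($174), Bakr→Lot G ($123); total welfare W = $745.
Watson receives Lot D at value $174, so the others get W − 174 = $571.
Without Watson: best allocation of the remaining 4 bidders over all 5 lots is Santos→Lot F ($158), Quispe→Lot D ($115), Mendoza→Lot C ($149), Bakr→Lot E ($178), total $600.
VCG payment = (others' best without Watson) − (others' welfare with Watson) = 600 − 571 = $29.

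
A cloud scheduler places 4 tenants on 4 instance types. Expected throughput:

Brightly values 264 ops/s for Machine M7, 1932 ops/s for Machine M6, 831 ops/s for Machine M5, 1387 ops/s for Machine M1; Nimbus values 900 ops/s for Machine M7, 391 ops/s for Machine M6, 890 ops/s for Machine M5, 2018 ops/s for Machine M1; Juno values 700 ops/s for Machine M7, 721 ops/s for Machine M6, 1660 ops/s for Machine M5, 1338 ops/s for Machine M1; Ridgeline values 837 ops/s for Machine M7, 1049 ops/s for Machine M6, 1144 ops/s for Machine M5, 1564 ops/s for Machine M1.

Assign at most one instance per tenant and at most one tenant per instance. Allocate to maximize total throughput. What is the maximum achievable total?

Maximum total: 6447 ops/s

This is the linear assignment problem.
Optimal: Brightly→Machine M6 (1932 ops/s), Nimbus→Machine M1 (2018 ops/s), Juno→Machine M5 (1660 ops/s), Ridgeline→Machine M7 (837 ops/s) — total 1932+2018+1660+837 = 6447 ops/s.
Column-greedy (each instance in turn goes to its best remaining tenant) gives 6056 ops/s, worse by 391.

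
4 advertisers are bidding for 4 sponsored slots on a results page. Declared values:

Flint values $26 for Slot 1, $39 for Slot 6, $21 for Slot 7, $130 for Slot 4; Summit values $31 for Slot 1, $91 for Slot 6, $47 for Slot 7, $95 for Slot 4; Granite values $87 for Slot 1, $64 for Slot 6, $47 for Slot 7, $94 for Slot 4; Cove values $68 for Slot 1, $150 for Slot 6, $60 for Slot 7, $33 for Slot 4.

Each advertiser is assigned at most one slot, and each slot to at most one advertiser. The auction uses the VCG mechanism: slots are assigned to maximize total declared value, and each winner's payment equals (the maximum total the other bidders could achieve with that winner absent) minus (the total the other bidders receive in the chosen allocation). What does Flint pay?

Efficient allocation: Flint→Slot 4 ($130), Summit→Slot 7 ($47), Granite→Slot 1 ($87), Cove→Slot 6 ($150); total welfare W = $414.
Flint receives Slot 4 at value $130, so the others get W − 130 = $284.
Without Flint: best allocation of the remaining 3 bidders over all 4 slots is Summit→Slot 4 ($95), Granite→Slot 1 ($87), Cove→Slot 6 ($150), total $332.
VCG payment = (others' best without Flint) − (others' welfare with Flint) = 332 − 284 = $48.

Flint pays $48.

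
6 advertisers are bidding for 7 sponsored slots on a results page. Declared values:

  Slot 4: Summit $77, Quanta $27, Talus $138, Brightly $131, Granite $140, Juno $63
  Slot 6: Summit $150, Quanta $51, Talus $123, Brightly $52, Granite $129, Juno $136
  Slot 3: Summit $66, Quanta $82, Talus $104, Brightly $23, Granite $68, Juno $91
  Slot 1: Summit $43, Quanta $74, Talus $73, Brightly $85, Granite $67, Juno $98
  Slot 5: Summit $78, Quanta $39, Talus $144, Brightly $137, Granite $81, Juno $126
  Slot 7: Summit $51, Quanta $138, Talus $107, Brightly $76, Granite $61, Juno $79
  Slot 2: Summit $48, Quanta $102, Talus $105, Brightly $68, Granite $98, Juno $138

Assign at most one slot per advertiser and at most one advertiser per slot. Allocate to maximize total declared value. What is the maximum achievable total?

Optimal: Summit→Slot 6 ($150), Quanta→Slot 7 ($138), Talus→Slot 3 ($104), Brightly→Slot 5 ($137), Granite→Slot 4 ($140), Juno→Slot 2 ($138) — total 150+138+104+137+140+138 = $807.
Row-greedy (each advertiser in turn takes its best remaining slot) gives $759, worse by 48.
Next-best assignment: Summit→Slot 6, Quanta→Slot 7, Talus→Slot 5, Brightly→Slot 1, Granite→Slot 4, Juno→Slot 2 = $795.

Maximum total: $807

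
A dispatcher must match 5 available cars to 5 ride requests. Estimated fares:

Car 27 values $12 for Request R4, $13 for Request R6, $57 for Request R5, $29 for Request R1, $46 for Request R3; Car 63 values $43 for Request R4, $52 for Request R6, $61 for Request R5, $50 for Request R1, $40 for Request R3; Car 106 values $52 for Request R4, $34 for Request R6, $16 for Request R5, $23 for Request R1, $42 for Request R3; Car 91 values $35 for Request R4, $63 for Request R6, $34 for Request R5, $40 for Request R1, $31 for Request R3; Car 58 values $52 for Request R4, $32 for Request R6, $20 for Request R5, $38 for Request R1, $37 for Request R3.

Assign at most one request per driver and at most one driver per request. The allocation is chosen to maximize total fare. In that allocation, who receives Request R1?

Car 63 receives Request R1.

This is a one-to-one assignment (maximum-weight bipartite matching).
Optimal: Car 27→Request R5 ($57), Car 63→Request R1 ($50), Car 106→Request R3 ($42), Car 91→Request R6 ($63), Car 58→Request R4 ($52) — total 57+50+42+63+52 = $264.
Row-greedy (each driver in turn takes its best remaining request) gives $238, worse by 26.
No other one-to-one assignment exceeds $264.
Car 63's own top request is Request R5 ($61), but forcing Car 63→Request R5 and reassigning the rest optimally gives only $260 — worse by 4.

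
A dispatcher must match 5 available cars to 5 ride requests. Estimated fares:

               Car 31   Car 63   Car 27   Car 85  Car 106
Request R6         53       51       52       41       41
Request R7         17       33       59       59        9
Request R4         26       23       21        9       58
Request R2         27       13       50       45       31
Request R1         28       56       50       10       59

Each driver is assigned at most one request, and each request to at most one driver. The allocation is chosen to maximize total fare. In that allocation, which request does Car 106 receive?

Car 106 receives Request R4.

Optimal: Car 31→Request R6 ($53), Car 63→Request R1 ($56), Car 27→Request R2 ($50), Car 85→Request R7 ($59), Car 106→Request R4 ($58) — total 53+56+50+59+58 = $276.
Row-greedy (each driver in turn takes its best remaining request) gives $271, worse by 5.
Next-best assignment: Car 31→Request R6, Car 63→Request R1, Car 27→Request R7, Car 85→Request R2, Car 106→Request R4 = $271.
Swapping Car 63↔Car 31 (Car 63→Request R6 $51, Car 31→Request R1 $28) loses 30.
Car 106's own top request is Request R1 ($59), but forcing Car 106→Request R1 and reassigning the rest optimally gives only $245 — worse by 31.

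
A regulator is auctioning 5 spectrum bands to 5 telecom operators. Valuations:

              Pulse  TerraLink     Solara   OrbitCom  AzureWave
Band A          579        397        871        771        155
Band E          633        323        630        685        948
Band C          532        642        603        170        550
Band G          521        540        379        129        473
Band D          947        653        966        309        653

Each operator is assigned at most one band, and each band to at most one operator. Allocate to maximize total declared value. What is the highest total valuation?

Max total: $3848M

This is the linear assignment problem.
Optimal: Pulse→Band G ($521M), TerraLink→Band C ($642M), Solara→Band D ($966M), OrbitCom→Band A ($771M), AzureWave→Band E ($948M) — total 521+642+966+771+948 = $3848M.
Row-greedy (each operator in turn takes its best remaining band) gives $3618M, worse by 230.
Next-best assignment: Pulse→Band D, TerraLink→Band G, Solara→Band C, OrbitCom→Band A, AzureWave→Band E = $3809M.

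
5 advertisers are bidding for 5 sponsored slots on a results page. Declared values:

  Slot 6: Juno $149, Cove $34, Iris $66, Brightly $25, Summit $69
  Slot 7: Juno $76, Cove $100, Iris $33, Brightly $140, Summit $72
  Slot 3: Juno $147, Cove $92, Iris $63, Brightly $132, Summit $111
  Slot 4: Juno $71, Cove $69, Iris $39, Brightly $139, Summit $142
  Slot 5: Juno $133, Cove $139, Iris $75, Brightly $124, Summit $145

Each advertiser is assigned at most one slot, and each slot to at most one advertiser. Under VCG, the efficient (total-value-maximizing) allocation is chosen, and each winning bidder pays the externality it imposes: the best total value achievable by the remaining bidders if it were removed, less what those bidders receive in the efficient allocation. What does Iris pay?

Iris pays $2.

Efficient allocation: Juno→Slot 3 ($147), Cove→Slot 5 ($139), Iris→Slot 6 ($66), Brightly→Slot 7 ($140), Summit→Slot 4 ($142); total welfare W = $634.
Iris receives Slot 6 at value $66, so the others get W − 66 = $568.
Without Iris: best allocation of the remaining 4 bidders over all 5 slots is Juno→Slot 6 ($149), Cove→Slot 5 ($139), Brightly→Slot 7 ($140), Summit→Slot 4 ($142), total $570.
VCG payment = (others' best without Iris) − (others' welfare with Iris) = 570 − 568 = $2.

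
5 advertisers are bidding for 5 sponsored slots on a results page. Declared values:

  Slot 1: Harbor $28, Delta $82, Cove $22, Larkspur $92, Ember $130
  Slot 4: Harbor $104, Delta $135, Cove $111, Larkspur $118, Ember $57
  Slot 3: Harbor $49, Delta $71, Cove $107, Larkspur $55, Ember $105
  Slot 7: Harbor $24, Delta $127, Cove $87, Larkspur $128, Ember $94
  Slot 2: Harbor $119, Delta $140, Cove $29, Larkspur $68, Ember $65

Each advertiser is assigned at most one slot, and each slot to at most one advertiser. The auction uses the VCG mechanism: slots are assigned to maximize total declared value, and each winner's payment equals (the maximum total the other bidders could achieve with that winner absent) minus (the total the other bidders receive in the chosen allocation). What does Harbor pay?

Harbor pays $9.

Efficient allocation: Harbor→Slot 2 ($119), Delta→Slot 4 ($135), Cove→Slot 3 ($107), Larkspur→Slot 7 ($128), Ember→Slot 1 ($130); total welfare W = $619.
Harbor receives Slot 2 at value $119, so the others get W − 119 = $500.
Without Harbor: best allocation of the remaining 4 bidders over all 5 slots is Delta→Slot 2 ($140), Cove→Slot 4 ($111), Larkspur→Slot 7 ($128), Ember→Slot 1 ($130), total $509.
VCG payment = (others' best without Harbor) − (others' welfare with Harbor) = 509 − 500 = $9.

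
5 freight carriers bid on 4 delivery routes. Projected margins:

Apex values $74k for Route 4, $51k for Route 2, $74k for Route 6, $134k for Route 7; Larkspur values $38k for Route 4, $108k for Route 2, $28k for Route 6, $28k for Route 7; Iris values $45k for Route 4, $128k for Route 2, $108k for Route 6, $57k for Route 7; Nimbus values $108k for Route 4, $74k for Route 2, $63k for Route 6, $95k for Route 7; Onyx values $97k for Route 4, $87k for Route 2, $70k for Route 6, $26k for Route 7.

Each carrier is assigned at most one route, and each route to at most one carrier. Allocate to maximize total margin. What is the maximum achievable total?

Max total: $458k

Optimal: Nimbus→Route 4 ($108k), Larkspur→Route 2 ($108k), Iris→Route 6 ($108k), Apex→Route 7 ($134k) — total 108+108+108+134 = $458k.
Max-entry greedy (repeatedly take the single best remaining cell) gives $440k, worse by 18.
Next-best assignment: Onyx→Route 4, Larkspur→Route 2, Iris→Route 6, Apex→Route 7 = $447k.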